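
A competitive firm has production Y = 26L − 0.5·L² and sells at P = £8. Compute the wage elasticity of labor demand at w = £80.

ε = -0.625

From P·MP_L = w with MP_L = 26 − L, labor demand is L(w) = 26 − w/8.
dL/dw = −1/(8) = -0.125.
At w = 80, L = 16, so ε = (dL/dw)·(w/L) = (-0.125)·(80/16) = -0.625.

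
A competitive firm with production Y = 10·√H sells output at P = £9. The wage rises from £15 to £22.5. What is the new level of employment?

H* = 4

From P·MP_H = w with MP_H = 5·H^(-1/2), the labor demand is H(w) = (45/w)^(2).
At w = 15: H = 9. At w = 22.5: H = 4.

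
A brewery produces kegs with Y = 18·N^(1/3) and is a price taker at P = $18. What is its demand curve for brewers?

MP_N = (1/3)·18·N^(-2/3) = 6·N^(-2/3).
Setting P·MP_N = w: 108·N^(-2/3) = w.
Solving for N: N^(-2/3) = w/108, so N = (108/w)^(3/2).

N(w) = (108/w)^(3/2)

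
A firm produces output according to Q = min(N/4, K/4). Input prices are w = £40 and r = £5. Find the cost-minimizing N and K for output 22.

N* = 88, K* = 88

With a fixed-proportions technology, the cost-minimizing bundle uses no slack in either input: N/4 = K/4 = Q.
So N = 4·22 = 88 and K = 4·22 = 88.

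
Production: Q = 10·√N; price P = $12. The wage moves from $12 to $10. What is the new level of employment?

N* = 36

From P·MP_N = w with MP_N = 5·N^(-1/2), the labor demand is N(w) = (60/w)^(2).
At w = 12: N = 25. At w = 10: N = 36.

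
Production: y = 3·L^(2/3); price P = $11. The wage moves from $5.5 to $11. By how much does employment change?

ΔL = -56

From P·MP_L = w with MP_L = 2·L^(-1/3), the labor demand is L(w) = (22/w)^(3).
At w = 5.5: L = 64. At w = 11: L = 8.
ΔL = 8 − 64 = -56.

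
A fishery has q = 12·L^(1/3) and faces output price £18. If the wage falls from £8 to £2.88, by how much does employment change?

From P·MP_L = w with MP_L = 4·L^(-2/3), the labor demand is L(w) = (72/w)^(3/2).
At w = 8: L = 27. At w = 2.88: L = 125.
ΔL = 125 − 27 = 98.

ΔL = 98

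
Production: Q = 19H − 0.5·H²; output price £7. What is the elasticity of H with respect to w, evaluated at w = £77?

From P·MP_H = w with MP_H = 19 − H, labor demand is H(w) = 19 − w/7.
dH/dw = −1/(7) = -1/7.
At w = 77, H = 8, so ε = (dH/dw)·(w/H) = (-1/7)·(77/8) = -1.375.

ε = -1.375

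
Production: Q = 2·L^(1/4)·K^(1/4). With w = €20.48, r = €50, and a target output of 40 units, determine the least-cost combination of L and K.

L* = 625, K* = 256

Cost minimization requires the marginal rate of technical substitution to equal the input-price ratio: MP_L/MP_K = w/r.
Here MP_L/MP_K = (1/4)·(K/L)/(1/4) = (K/L). Setting this equal to 20.48/50 = 0.4096 gives K = 0.4096L.
Substituting into Q = 40: 2·L^(1/4)·(0.4096L)^(1/4) = 40.
Solving, L = 625 and K = 256.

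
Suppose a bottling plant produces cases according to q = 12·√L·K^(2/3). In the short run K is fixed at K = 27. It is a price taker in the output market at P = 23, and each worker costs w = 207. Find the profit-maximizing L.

L* = 36

With K = 27, MP_L = (1/2)·12·L^(-1/2)·27^(2/3) = 54·L^(-1/2).
Profit maximization for a price taker requires P·MP_L = w: 23·54·L^(-1/2) = 207.
So L^(-1/2) = 1/6, which gives L = 36.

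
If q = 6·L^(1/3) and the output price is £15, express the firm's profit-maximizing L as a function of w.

L(w) = (30/w)^(3/2)

MP_L = (1/3)·6·L^(-2/3) = 2·L^(-2/3).
Setting P·MP_L = w: 30·L^(-2/3) = w.
Solving for L: L^(-2/3) = w/30, so L = (30/w)^(3/2).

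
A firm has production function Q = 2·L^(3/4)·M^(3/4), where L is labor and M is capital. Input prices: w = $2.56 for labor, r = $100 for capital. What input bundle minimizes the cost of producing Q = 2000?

L* = 625, M* = 16

Cost minimization requires the marginal rate of technical substitution to equal the input-price ratio: MP_L/MP_M = w/r.
Here MP_L/MP_M = (3/4)·(M/L)/(3/4) = (M/L). Setting this equal to 2.56/100 = 0.0256 gives M = 0.0256L.
Substituting into Q = 2000: 2·L^(3/4)·(0.0256L)^(3/4) = 2000.
Solving, L = 625 and M = 16.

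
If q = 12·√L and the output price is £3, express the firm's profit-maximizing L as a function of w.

L(w) = 324/w²

MP_L = (1/2)·12·L^(-1/2) = 6·L^(-1/2).
Setting P·MP_L = w: 18·L^(-1/2) = w.
Solving for L: L^(-1/2) = w/18, so L = (18/w)^(2).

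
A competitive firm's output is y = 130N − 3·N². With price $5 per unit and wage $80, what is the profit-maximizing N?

N* = 19

The marginal product of N is MP_N = 130 − 6N.
A price-taking firm hires until the value of the marginal product equals the wage: P·MP_N = w, so 5·(130 − 6N) = 80.
Then 130 − 6N = 16, giving N = 19.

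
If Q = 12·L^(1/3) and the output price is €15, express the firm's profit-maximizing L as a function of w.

MP_L = (1/3)·12·L^(-2/3) = 4·L^(-2/3).
Setting P·MP_L = w: 60·L^(-2/3) = w.
Solving for L: L^(-2/3) = w/60, so L = (60/w)^(3/2).

L(w) = (60/w)^(3/2)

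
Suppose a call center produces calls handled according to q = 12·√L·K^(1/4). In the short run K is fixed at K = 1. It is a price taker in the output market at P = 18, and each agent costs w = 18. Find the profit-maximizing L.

L* = 36

With K = 1, MP_L = (1/2)·12·L^(-1/2)·1^(1/4) = 6·L^(-1/2).
Profit maximization for a price taker requires P·MP_L = w: 18·6·L^(-1/2) = 18.
So L^(-1/2) = 1/6, which gives L = 36.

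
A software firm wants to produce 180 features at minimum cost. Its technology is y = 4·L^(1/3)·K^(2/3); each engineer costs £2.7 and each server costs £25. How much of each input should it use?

L* = 125, K* = 27

Cost minimization requires the marginal rate of technical substitution to equal the input-price ratio: MP_L/MP_K = w/r.
Here MP_L/MP_K = (1/3)·(K/L)/(2/3) = 0.5·(K/L). Setting this equal to 2.7/25 = 0.108 gives K = 0.216L.
Substituting into y = 180: 4·L^(1/3)·(0.216L)^(2/3) = 180.
Solving, L = 125 and K = 27.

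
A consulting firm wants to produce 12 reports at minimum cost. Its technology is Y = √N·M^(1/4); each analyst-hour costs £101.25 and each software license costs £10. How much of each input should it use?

N* = 16, M* = 81

Cost minimization requires the marginal rate of technical substitution to equal the input-price ratio: MP_N/MP_M = w/r.
Here MP_N/MP_M = (1/2)·(M/N)/(1/4) = 2·(M/N). Setting this equal to 101.25/10 = 10.125 gives M = 5.0625N.
Substituting into Y = 12: N^(1/2)·(5.0625N)^(1/4) = 12.
Solving, N = 16 and M = 81.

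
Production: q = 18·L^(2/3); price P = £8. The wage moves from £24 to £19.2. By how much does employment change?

From P·MP_L = w with MP_L = 12·L^(-1/3), the labor demand is L(w) = (96/w)^(3).
At w = 24: L = 64. At w = 19.2: L = 125.
ΔL = 125 − 64 = 61.

ΔL = 61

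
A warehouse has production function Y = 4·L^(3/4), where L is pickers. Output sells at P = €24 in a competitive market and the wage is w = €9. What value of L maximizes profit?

L* = 4096

MP_L = (3/4)·4·L^(-1/4) = 3·L^(-1/4).
Profit maximization for a price taker requires P·MP_L = w: 24·3·L^(-1/4) = 9.
So L^(-1/4) = 0.125, which gives L = 4096.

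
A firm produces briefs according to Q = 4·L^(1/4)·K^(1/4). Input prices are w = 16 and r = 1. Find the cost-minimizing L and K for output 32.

L* = 16, K* = 256

Cost minimization requires the marginal rate of technical substitution to equal the input-price ratio: MP_L/MP_K = w/r.
Here MP_L/MP_K = (1/4)·(K/L)/(1/4) = (K/L). Setting this equal to 16/1 = 16 gives K = 16L.
Substituting into Q = 32: 4·L^(1/4)·(16L)^(1/4) = 32.
Solving, L = 16 and K = 256.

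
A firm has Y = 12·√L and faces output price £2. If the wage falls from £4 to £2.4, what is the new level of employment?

L* = 25

From P·MP_L = w with MP_L = 6·L^(-1/2), the labor demand is L(w) = (12/w)^(2).
At w = 4: L = 9. At w = 2.4: L = 25.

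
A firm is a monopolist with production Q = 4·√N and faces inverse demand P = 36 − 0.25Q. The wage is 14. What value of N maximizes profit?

Marginal revenue from the inverse demand is MR = 36 − 0.5Q.
The marginal product is MP_N = 2·N^(-1/2).
A monopolist hires until marginal revenue product equals the wage: MR·MP_N = w.
At N, Q = 4·√N. Substituting and solving: (36 − 2·√N)·2·N^(-1/2) = 14 gives N = 16.

N* = 16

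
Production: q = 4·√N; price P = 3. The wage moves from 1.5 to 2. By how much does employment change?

From P·MP_N = w with MP_N = 2·N^(-1/2), the labor demand is N(w) = (6/w)^(2).
At w = 1.5: N = 16. At w = 2: N = 9.
ΔN = 9 − 16 = -7.

ΔN = -7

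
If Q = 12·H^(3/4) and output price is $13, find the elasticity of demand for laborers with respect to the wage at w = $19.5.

MP_H = (3/4)·12·H^(-1/4), so P·MP_H = w gives 117·H^(-1/4) = w.
Solving, H(w) = (117/w)^(4). This is a constant-elasticity form: H ∝ w^(−4), so ε = −4.

ε = -4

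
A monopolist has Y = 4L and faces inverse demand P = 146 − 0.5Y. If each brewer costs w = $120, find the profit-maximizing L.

Marginal revenue from the inverse demand is MR = 146 − Y.
The marginal product is MP_L = 4.
A monopolist hires until marginal revenue product equals the wage: MR·MP_L = w.
(146 − 4L)·4 = 120, so L = 29.

L* = 29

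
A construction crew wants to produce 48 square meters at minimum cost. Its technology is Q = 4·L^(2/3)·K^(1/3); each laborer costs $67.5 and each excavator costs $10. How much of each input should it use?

Cost minimization requires the marginal rate of technical substitution to equal the input-price ratio: MP_L/MP_K = w/r.
Here MP_L/MP_K = (2/3)·(K/L)/(1/3) = 2·(K/L). Setting this equal to 67.5/10 = 6.75 gives K = 3.375L.
Substituting into Q = 48: 4·L^(2/3)·(3.375L)^(1/3) = 48.
Solving, L = 8 and K = 27.

L* = 8, K* = 27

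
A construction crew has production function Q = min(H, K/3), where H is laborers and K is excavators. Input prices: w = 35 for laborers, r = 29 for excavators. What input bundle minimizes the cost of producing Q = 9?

With a fixed-proportions technology, the cost-minimizing bundle uses no slack in either input: H = K/3 = Q.
So H = 9 and K = 3·9 = 27.

H* = 9, K* = 27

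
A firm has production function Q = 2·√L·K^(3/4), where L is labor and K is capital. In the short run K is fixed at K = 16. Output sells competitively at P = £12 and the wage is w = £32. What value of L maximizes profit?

With K = 16, MP_L = (1/2)·2·L^(-1/2)·16^(3/4) = 8·L^(-1/2).
Profit maximization for a price taker requires P·MP_L = w: 12·8·L^(-1/2) = 32.
So L^(-1/2) = 1/3, which gives L = 9.

L* = 9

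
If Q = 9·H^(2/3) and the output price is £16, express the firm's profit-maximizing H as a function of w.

MP_H = (2/3)·9·H^(-1/3) = 6·H^(-1/3).
Setting P·MP_H = w: 96·H^(-1/3) = w.
Solving for H: H^(-1/3) = w/96, so H = (96/w)^(3).

H(w) = 884736/w³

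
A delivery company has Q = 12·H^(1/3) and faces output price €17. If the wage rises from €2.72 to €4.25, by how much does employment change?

ΔH = -61

From P·MP_H = w with MP_H = 4·H^(-2/3), the labor demand is H(w) = (68/w)^(3/2).
At w = 2.72: H = 125. At w = 4.25: H = 64.
ΔH = 64 − 125 = -61.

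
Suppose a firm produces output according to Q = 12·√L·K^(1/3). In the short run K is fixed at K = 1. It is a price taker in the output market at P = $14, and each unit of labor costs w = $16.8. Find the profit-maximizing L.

L* = 25

With K = 1, MP_L = (1/2)·12·L^(-1/2)·1^(1/3) = 6·L^(-1/2).
Profit maximization for a price taker requires P·MP_L = w: 14·6·L^(-1/2) = 16.8.
So L^(-1/2) = 0.2, which gives L = 25.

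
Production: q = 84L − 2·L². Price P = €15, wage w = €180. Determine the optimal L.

L* = 18

The marginal product of L is MP_L = 84 − 4L.
A price-taking firm hires until the value of the marginal product equals the wage: P·MP_L = w, so 15·(84 − 4L) = 180.
Then 84 − 4L = 12, giving L = 18.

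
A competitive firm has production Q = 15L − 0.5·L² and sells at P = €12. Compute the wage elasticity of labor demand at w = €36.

ε = -0.25

From P·MP_L = w with MP_L = 15 − L, labor demand is L(w) = 15 − w/12.
dL/dw = −1/(12) = -1/12.
At w = 36, L = 12, so ε = (dL/dw)·(w/L) = (-1/12)·(36/12) = -0.25.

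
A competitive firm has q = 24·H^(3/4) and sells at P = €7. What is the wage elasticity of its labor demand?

ε = -4

MP_H = (3/4)·24·H^(-1/4), so P·MP_H = w gives 126·H^(-1/4) = w.
Solving, H(w) = (126/w)^(4). This is a constant-elasticity form: H ∝ w^(−4), so ε = −4.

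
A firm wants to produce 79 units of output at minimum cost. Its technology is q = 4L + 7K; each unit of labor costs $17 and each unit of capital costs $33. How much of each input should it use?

L* = 19.75, K* = 0

The inputs are perfect substitutes, so the firm uses whichever has the lower cost per unit of output.
Cost per unit of output via L is w/4 = 4.25; via K it is r/7 = 33/7. L is cheaper.
Producing q = 79 with L alone: L = 19.75, K = 0.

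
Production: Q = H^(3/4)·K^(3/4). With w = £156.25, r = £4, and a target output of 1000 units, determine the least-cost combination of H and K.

Cost minimization requires the marginal rate of technical substitution to equal the input-price ratio: MP_H/MP_K = w/r.
Here MP_H/MP_K = (3/4)·(K/H)/(3/4) = (K/H). Setting this equal to 156.25/4 = 39.0625 gives K = 39.0625H.
Substituting into Q = 1000: H^(3/4)·(39.0625H)^(3/4) = 1000.
Solving, H = 16 and K = 625.

H* = 16, K* = 625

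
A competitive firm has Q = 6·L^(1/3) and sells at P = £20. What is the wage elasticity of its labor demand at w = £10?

ε = -1.5

MP_L = (1/3)·6·L^(-2/3), so P·MP_L = w gives 40·L^(-2/3) = w.
Solving, L(w) = (40/w)^(3/2). This is a constant-elasticity form: L ∝ w^(−3/2), so ε = −3/2.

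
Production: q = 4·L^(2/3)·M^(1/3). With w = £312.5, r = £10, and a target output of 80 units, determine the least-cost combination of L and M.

Cost minimization requires the marginal rate of technical substitution to equal the input-price ratio: MP_L/MP_M = w/r.
Here MP_L/MP_M = (2/3)·(M/L)/(1/3) = 2·(M/L). Setting this equal to 312.5/10 = 31.25 gives M = 15.625L.
Substituting into q = 80: 4·L^(2/3)·(15.625L)^(1/3) = 80.
Solving, L = 8 and M = 125.

L* = 8, M* = 125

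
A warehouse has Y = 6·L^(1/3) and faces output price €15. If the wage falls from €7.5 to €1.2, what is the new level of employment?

From P·MP_L = w with MP_L = 2·L^(-2/3), the labor demand is L(w) = (30/w)^(3/2).
At w = 7.5: L = 8. At w = 1.2: L = 125.

L* = 125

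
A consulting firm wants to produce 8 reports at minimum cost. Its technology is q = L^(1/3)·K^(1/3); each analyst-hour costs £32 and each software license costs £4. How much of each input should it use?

L* = 8, K* = 64

Cost minimization requires the marginal rate of technical substitution to equal the input-price ratio: MP_L/MP_K = w/r.
Here MP_L/MP_K = (1/3)·(K/L)/(1/3) = (K/L). Setting this equal to 32/4 = 8 gives K = 8L.
Substituting into q = 8: L^(1/3)·(8L)^(1/3) = 8.
Solving, L = 8 and K = 64.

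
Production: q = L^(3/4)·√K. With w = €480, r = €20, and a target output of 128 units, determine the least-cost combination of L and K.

L* = 16, K* = 256

Cost minimization requires the marginal rate of technical substitution to equal the input-price ratio: MP_L/MP_K = w/r.
Here MP_L/MP_K = (3/4)·(K/L)/(1/2) = 1.5·(K/L). Setting this equal to 480/20 = 24 gives K = 16L.
Substituting into q = 128: L^(3/4)·(16L)^(1/2) = 128.
Solving, L = 16 and K = 256.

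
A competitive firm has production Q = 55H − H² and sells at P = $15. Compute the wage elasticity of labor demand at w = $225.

ε = -0.375

From P·MP_H = w with MP_H = 55 − 2H, labor demand is H(w) = (55 − w/15)/2.
dH/dw = −1/(30) = -1/30.
At w = 225, H = 20, so ε = (dH/dw)·(w/H) = (-1/30)·(225/20) = -0.375.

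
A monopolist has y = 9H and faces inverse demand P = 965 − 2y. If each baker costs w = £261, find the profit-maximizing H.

Marginal revenue from the inverse demand is MR = 965 − 4y.
The marginal product is MP_H = 9.
A monopolist hires until marginal revenue product equals the wage: MR·MP_H = w.
(965 − 36H)·9 = 261, so H = 26.

H* = 26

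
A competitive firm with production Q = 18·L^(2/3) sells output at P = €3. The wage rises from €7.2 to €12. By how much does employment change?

ΔL = -98

From P·MP_L = w with MP_L = 12·L^(-1/3), the labor demand is L(w) = (36/w)^(3).
At w = 7.2: L = 125. At w = 12: L = 27.
ΔL = 27 − 125 = -98.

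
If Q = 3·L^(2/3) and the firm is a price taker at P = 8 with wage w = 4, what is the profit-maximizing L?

MP_L = (2/3)·3·L^(-1/3) = 2·L^(-1/3).
Profit maximization for a price taker requires P·MP_L = w: 8·2·L^(-1/3) = 4.
So L^(-1/3) = 0.25, which gives L = 64.

L* = 64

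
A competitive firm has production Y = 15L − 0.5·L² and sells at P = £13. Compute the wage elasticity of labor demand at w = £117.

From P·MP_L = w with MP_L = 15 − L, labor demand is L(w) = 15 − w/13.
dL/dw = −1/(13) = -1/13.
At w = 117, L = 6, so ε = (dL/dw)·(w/L) = (-1/13)·(117/6) = -1.5.

ε = -1.5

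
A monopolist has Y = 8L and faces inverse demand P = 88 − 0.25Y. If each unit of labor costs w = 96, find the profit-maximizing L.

Marginal revenue from the inverse demand is MR = 88 − 0.5Y.
The marginal product is MP_L = 8.
A monopolist hires until marginal revenue product equals the wage: MR·MP_L = w.
(88 − 4L)·8 = 96, so L = 19.

L* = 19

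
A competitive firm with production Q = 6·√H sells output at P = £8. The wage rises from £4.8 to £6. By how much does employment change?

ΔH = -9

From P·MP_H = w with MP_H = 3·H^(-1/2), the labor demand is H(w) = (24/w)^(2).
At w = 4.8: H = 25. At w = 6: H = 16.
ΔH = 16 − 25 = -9.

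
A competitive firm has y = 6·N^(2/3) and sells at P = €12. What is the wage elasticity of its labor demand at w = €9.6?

ε = -3

MP_N = (2/3)·6·N^(-1/3), so P·MP_N = w gives 48·N^(-1/3) = w.
Solving, N(w) = (48/w)^(3). This is a constant-elasticity form: N ∝ w^(−3), so ε = −3.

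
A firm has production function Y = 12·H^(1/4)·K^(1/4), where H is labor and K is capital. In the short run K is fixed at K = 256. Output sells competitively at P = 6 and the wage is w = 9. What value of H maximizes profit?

H* = 16

With K = 256, MP_H = (1/4)·12·H^(-3/4)·256^(1/4) = 12·H^(-3/4).
Profit maximization for a price taker requires P·MP_H = w: 6·12·H^(-3/4) = 9.
So H^(-3/4) = 0.125, which gives H = 16.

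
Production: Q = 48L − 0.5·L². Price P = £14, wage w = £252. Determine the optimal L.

L* = 30

The marginal product of L is MP_L = 48 − L.
A price-taking firm hires until the value of the marginal product equals the wage: P·MP_L = w, so 14·(48 − L) = 252.
Then 48 − L = 18, giving L = 30.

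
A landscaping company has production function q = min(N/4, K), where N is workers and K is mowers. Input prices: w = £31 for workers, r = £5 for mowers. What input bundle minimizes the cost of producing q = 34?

With a fixed-proportions technology, the cost-minimizing bundle uses no slack in either input: N/4 = K = q.
So N = 4·34 = 136 and K = 34.

N* = 136, K* = 34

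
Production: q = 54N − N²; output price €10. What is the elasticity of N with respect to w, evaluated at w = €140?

ε = -0.35

From P·MP_N = w with MP_N = 54 − 2N, labor demand is N(w) = (54 − w/10)/2.
dN/dw = −1/(20) = -0.05.
At w = 140, N = 20, so ε = (dN/dw)·(w/N) = (-0.05)·(140/20) = -0.35.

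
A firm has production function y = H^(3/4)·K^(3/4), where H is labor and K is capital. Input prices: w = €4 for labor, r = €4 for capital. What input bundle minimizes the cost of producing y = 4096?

H* = 256, K* = 256

Cost minimization requires the marginal rate of technical substitution to equal the input-price ratio: MP_H/MP_K = w/r.
Here MP_H/MP_K = (3/4)·(K/H)/(3/4) = (K/H). Setting this equal to 4/4 = 1 gives K = H.
Substituting into y = 4096: H^(3/4)·(H)^(3/4) = 4096.
Solving, H = 256 and K = 256.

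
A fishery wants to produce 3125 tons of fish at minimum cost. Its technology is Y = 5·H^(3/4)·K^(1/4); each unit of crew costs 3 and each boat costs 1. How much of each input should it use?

Cost minimization requires the marginal rate of technical substitution to equal the input-price ratio: MP_H/MP_K = w/r.
Here MP_H/MP_K = (3/4)·(K/H)/(1/4) = 3·(K/H). Setting this equal to 3/1 = 3 gives K = H.
Substituting into Y = 3125: 5·H^(3/4)·(H)^(1/4) = 3125.
Solving, H = 625 and K = 625.

H* = 625, K* = 625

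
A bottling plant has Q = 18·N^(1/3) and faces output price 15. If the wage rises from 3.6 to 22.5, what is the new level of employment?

N* = 8

From P·MP_N = w with MP_N = 6·N^(-2/3), the labor demand is N(w) = (90/w)^(3/2).
At w = 3.6: N = 125. At w = 22.5: N = 8.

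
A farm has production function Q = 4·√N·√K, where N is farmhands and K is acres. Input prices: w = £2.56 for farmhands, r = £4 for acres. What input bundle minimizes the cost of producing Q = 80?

N* = 25, K* = 16

Cost minimization requires the marginal rate of technical substitution to equal the input-price ratio: MP_N/MP_K = w/r.
Here MP_N/MP_K = (1/2)·(K/N)/(1/2) = (K/N). Setting this equal to 2.56/4 = 0.64 gives K = 0.64N.
Substituting into Q = 80: 4·N^(1/2)·(0.64N)^(1/2) = 80.
Solving, N = 25 and K = 16.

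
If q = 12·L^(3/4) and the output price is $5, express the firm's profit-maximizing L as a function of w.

L(w) = 4100625/w^(4)

MP_L = (3/4)·12·L^(-1/4) = 9·L^(-1/4).
Setting P·MP_L = w: 45·L^(-1/4) = w.
Solving for L: L^(-1/4) = w/45, so L = (45/w)^(4).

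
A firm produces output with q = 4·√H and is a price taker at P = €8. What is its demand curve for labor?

H(w) = 256/w²

MP_H = (1/2)·4·H^(-1/2) = 2·H^(-1/2).
Setting P·MP_H = w: 16·H^(-1/2) = w.
Solving for H: H^(-1/2) = w/16, so H = (16/w)^(2).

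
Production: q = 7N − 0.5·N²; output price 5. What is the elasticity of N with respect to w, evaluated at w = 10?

From P·MP_N = w with MP_N = 7 − N, labor demand is N(w) = 7 − w/5.
dN/dw = −1/(5) = -0.2.
At w = 10, N = 5, so ε = (dN/dw)·(w/N) = (-0.2)·(10/5) = -0.4.

ε = -0.4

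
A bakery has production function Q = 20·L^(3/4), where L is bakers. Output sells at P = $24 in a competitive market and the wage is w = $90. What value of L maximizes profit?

MP_L = (3/4)·20·L^(-1/4) = 15·L^(-1/4).
Profit maximization for a price taker requires P·MP_L = w: 24·15·L^(-1/4) = 90.
So L^(-1/4) = 0.25, which gives L = 256.

L* = 256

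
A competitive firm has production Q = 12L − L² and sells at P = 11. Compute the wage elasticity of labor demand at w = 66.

From P·MP_L = w with MP_L = 12 − 2L, labor demand is L(w) = (12 − w/11)/2.
dL/dw = −1/(22) = -1/22.
At w = 66, L = 3, so ε = (dL/dw)·(w/L) = (-1/22)·(66/3) = -1.

ε = -1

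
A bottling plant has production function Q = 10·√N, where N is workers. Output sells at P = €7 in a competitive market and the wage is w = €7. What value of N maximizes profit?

N* = 25

MP_N = (1/2)·10·N^(-1/2) = 5·N^(-1/2).
Profit maximization for a price taker requires P·MP_N = w: 7·5·N^(-1/2) = 7.
So N^(-1/2) = 0.2, which gives N = 25.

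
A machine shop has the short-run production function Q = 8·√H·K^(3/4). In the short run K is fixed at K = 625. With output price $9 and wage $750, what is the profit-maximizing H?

With K = 625, MP_H = (1/2)·8·H^(-1/2)·625^(3/4) = 500·H^(-1/2).
Profit maximization for a price taker requires P·MP_H = w: 9·500·H^(-1/2) = 750.
So H^(-1/2) = 1/6, which gives H = 36.

H* = 36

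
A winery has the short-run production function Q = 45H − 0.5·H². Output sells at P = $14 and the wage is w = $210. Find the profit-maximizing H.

H* = 30

The marginal product of H is MP_H = 45 − H.
A price-taking firm hires until the value of the marginal product equals the wage: P·MP_H = w, so 14·(45 − H) = 210.
Then 45 − H = 15, giving H = 30.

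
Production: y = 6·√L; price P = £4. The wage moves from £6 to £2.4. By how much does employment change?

ΔL = 21

From P·MP_L = w with MP_L = 3·L^(-1/2), the labor demand is L(w) = (12/w)^(2).
At w = 6: L = 4. At w = 2.4: L = 25.
ΔL = 25 − 4 = 21.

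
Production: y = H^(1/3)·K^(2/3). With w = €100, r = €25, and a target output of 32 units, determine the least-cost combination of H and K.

Cost minimization requires the marginal rate of technical substitution to equal the input-price ratio: MP_H/MP_K = w/r.
Here MP_H/MP_K = (1/3)·(K/H)/(2/3) = 0.5·(K/H). Setting this equal to 100/25 = 4 gives K = 8H.
Substituting into y = 32: H^(1/3)·(8H)^(2/3) = 32.
Solving, H = 8 and K = 64.

H* = 8, K* = 64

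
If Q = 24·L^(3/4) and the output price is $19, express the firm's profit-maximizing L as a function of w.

MP_L = (3/4)·24·L^(-1/4) = 18·L^(-1/4).
Setting P·MP_L = w: 342·L^(-1/4) = w.
Solving for L: L^(-1/4) = w/342, so L = (342/w)^(4).

L(w) = (342/w)^(4)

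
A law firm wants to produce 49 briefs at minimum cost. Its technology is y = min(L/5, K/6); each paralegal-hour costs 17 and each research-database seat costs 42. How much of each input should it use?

L* = 245, K* = 294

With a fixed-proportions technology, the cost-minimizing bundle uses no slack in either input: L/5 = K/6 = y.
So L = 5·49 = 245 and K = 6·49 = 294.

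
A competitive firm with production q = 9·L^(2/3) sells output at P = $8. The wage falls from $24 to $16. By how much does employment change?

From P·MP_L = w with MP_L = 6·L^(-1/3), the labor demand is L(w) = (48/w)^(3).
At w = 24: L = 8. At w = 16: L = 27.
ΔL = 27 − 8 = 19.

ΔL = 19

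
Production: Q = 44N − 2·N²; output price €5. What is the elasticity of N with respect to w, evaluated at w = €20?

From P·MP_N = w with MP_N = 44 − 4N, labor demand is N(w) = (44 − w/5)/4.
dN/dw = −1/(20) = -0.05.
At w = 20, N = 10, so ε = (dN/dw)·(w/N) = (-0.05)·(20/10) = -0.1.

ε = -0.1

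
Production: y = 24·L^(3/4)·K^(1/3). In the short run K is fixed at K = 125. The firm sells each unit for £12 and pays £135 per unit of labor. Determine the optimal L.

L* = 4096

With K = 125, MP_L = (3/4)·24·L^(-1/4)·125^(1/3) = 90·L^(-1/4).
Profit maximization for a price taker requires P·MP_L = w: 12·90·L^(-1/4) = 135.
So L^(-1/4) = 0.125, which gives L = 4096.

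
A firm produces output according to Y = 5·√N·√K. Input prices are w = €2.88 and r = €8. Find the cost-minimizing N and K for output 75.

N* = 25, K* = 9

Cost minimization requires the marginal rate of technical substitution to equal the input-price ratio: MP_N/MP_K = w/r.
Here MP_N/MP_K = (1/2)·(K/N)/(1/2) = (K/N). Setting this equal to 2.88/8 = 0.36 gives K = 0.36N.
Substituting into Y = 75: 5·N^(1/2)·(0.36N)^(1/2) = 75.
Solving, N = 25 and K = 9.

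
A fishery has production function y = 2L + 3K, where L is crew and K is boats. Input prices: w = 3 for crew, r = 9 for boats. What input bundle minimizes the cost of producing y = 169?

The inputs are perfect substitutes, so the firm uses whichever has the lower cost per unit of output.
Cost per unit of output via L is w/2 = 1.5; via K it is r/3 = 3. L is cheaper.
Producing y = 169 with L alone: L = 84.5, K = 0.

L* = 84.5, K* = 0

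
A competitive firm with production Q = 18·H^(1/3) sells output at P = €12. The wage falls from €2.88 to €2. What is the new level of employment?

H* = 216

From P·MP_H = w with MP_H = 6·H^(-2/3), the labor demand is H(w) = (72/w)^(3/2).
At w = 2.88: H = 125. At w = 2: H = 216.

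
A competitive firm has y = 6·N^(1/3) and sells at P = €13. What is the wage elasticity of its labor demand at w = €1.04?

MP_N = (1/3)·6·N^(-2/3), so P·MP_N = w gives 26·N^(-2/3) = w.
Solving, N(w) = (26/w)^(3/2). This is a constant-elasticity form: N ∝ w^(−3/2), so ε = −3/2.

ε = -1.5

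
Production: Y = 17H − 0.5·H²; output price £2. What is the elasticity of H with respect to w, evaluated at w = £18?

ε = -1.125

From P·MP_H = w with MP_H = 17 − H, labor demand is H(w) = 17 − w/2.
dH/dw = −1/(2) = -0.5.
At w = 18, H = 8, so ε = (dH/dw)·(w/H) = (-0.5)·(18/8) = -1.125.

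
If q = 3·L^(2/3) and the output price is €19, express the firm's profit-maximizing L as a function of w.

MP_L = (2/3)·3·L^(-1/3) = 2·L^(-1/3).
Setting P·MP_L = w: 38·L^(-1/3) = w.
Solving for L: L^(-1/3) = w/38, so L = (38/w)^(3).

L(w) = 54872/w³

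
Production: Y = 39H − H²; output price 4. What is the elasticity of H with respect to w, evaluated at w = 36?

ε = -0.3

From P·MP_H = w with MP_H = 39 − 2H, labor demand is H(w) = (39 − w/4)/2.
dH/dw = −1/(8) = -0.125.
At w = 36, H = 15, so ε = (dH/dw)·(w/H) = (-0.125)·(36/15) = -0.3.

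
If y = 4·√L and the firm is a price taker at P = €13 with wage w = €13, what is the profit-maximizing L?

MP_L = (1/2)·4·L^(-1/2) = 2·L^(-1/2).
Profit maximization for a price taker requires P·MP_L = w: 13·2·L^(-1/2) = 13.
So L^(-1/2) = 0.5, which gives L = 4.

L* = 4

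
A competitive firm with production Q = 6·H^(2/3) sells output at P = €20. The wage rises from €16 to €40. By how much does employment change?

ΔH = -117

From P·MP_H = w with MP_H = 4·H^(-1/3), the labor demand is H(w) = (80/w)^(3).
At w = 16: H = 125. At w = 40: H = 8.
ΔH = 8 − 125 = -117.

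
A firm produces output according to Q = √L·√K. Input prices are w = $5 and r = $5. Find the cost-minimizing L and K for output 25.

L* = 25, K* = 25

Cost minimization requires the marginal rate of technical substitution to equal the input-price ratio: MP_L/MP_K = w/r.
Here MP_L/MP_K = (1/2)·(K/L)/(1/2) = (K/L). Setting this equal to 5/5 = 1 gives K = L.
Substituting into Q = 25: L^(1/2)·(L)^(1/2) = 25.
Solving, L = 25 and K = 25.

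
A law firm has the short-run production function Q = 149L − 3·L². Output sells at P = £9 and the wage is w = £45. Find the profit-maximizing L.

L* = 24

The marginal product of L is MP_L = 149 − 6L.
A price-taking firm hires until the value of the marginal product equals the wage: P·MP_L = w, so 9·(149 − 6L) = 45.
Then 149 − 6L = 5, giving L = 24.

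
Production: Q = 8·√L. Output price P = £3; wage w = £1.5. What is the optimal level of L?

MP_L = (1/2)·8·L^(-1/2) = 4·L^(-1/2).
Profit maximization for a price taker requires P·MP_L = w: 3·4·L^(-1/2) = 1.5.
So L^(-1/2) = 0.125, which gives L = 64.

L* = 64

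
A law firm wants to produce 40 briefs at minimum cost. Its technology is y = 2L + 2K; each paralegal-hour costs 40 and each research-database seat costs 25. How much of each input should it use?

L* = 0, K* = 20

The inputs are perfect substitutes, so the firm uses whichever has the lower cost per unit of output.
Cost per unit of output via L is w/2 = 20; via K it is r/2 = 12.5. K is cheaper.
Producing y = 40 with K alone: L = 0, K = 20.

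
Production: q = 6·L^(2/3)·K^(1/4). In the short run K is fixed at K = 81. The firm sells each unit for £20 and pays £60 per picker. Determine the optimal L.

With K = 81, MP_L = (2/3)·6·L^(-1/3)·81^(1/4) = 12·L^(-1/3).
Profit maximization for a price taker requires P·MP_L = w: 20·12·L^(-1/3) = 60.
So L^(-1/3) = 0.25, which gives L = 64.

L* = 64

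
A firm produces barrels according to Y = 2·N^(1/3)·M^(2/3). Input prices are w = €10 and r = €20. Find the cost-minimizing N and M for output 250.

N* = 125, M* = 125

Cost minimization requires the marginal rate of technical substitution to equal the input-price ratio: MP_N/MP_M = w/r.
Here MP_N/MP_M = (1/3)·(M/N)/(2/3) = 0.5·(M/N). Setting this equal to 10/20 = 0.5 gives M = N.
Substituting into Y = 250: 2·N^(1/3)·(N)^(2/3) = 250.
Solving, N = 125 and M = 125.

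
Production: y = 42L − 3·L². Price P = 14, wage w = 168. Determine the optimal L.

L* = 5

The marginal product of L is MP_L = 42 − 6L.
A price-taking firm hires until the value of the marginal product equals the wage: P·MP_L = w, so 14·(42 − 6L) = 168.
Then 42 − 6L = 12, giving L = 5.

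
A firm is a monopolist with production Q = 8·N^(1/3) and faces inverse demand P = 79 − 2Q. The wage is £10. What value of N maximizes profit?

Marginal revenue from the inverse demand is MR = 79 − 4Q.
The marginal product is MP_N = (8/3)·N^(-2/3).
A monopolist hires until marginal revenue product equals the wage: MR·MP_N = w.
At N, Q = 8·N^(1/3). Substituting and solving: (79 − 32·N^(1/3))·(8/3)·N^(-2/3) = 10 gives N = 8.

N* = 8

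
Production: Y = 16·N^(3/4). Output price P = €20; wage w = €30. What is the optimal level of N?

N* = 4096

MP_N = (3/4)·16·N^(-1/4) = 12·N^(-1/4).
Profit maximization for a price taker requires P·MP_N = w: 20·12·N^(-1/4) = 30.
So N^(-1/4) = 0.125, which gives N = 4096.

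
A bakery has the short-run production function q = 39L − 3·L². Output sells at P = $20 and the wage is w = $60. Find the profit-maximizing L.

The marginal product of L is MP_L = 39 − 6L.
A price-taking firm hires until the value of the marginal product equals the wage: P·MP_L = w, so 20·(39 − 6L) = 60.
Then 39 − 6L = 3, giving L = 6.

L* = 6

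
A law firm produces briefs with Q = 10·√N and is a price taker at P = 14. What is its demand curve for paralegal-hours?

MP_N = (1/2)·10·N^(-1/2) = 5·N^(-1/2).
Setting P·MP_N = w: 70·N^(-1/2) = w.
Solving for N: N^(-1/2) = w/70, so N = (70/w)^(2).

N(w) = 4900/w²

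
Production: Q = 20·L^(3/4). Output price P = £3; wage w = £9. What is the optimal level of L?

MP_L = (3/4)·20·L^(-1/4) = 15·L^(-1/4).
Profit maximization for a price taker requires P·MP_L = w: 3·15·L^(-1/4) = 9.
So L^(-1/4) = 0.2, which gives L = 625.

L* = 625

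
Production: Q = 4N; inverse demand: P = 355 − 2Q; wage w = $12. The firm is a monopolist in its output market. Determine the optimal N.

Marginal revenue from the inverse demand is MR = 355 − 4Q.
The marginal product is MP_N = 4.
A monopolist hires until marginal revenue product equals the wage: MR·MP_N = w.
(355 − 16N)·4 = 12, so N = 22.

N* = 22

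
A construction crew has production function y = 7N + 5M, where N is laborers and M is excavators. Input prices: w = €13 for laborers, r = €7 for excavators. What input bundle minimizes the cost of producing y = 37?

The inputs are perfect substitutes, so the firm uses whichever has the lower cost per unit of output.
Cost per unit of output via N is w/7 = 13/7; via M it is r/5 = 1.4. M is cheaper.
Producing y = 37 with M alone: N = 0, M = 7.4.

N* = 0, M* = 7.4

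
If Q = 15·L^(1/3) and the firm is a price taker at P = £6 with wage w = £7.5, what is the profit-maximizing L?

L* = 8

MP_L = (1/3)·15·L^(-2/3) = 5·L^(-2/3).
Profit maximization for a price taker requires P·MP_L = w: 6·5·L^(-2/3) = 7.5.
So L^(-2/3) = 0.25, which gives L = 8.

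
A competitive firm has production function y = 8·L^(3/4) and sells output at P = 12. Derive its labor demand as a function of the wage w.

L(w) = (72/w)^(4)

MP_L = (3/4)·8·L^(-1/4) = 6·L^(-1/4).
Setting P·MP_L = w: 72·L^(-1/4) = w.
Solving for L: L^(-1/4) = w/72, so L = (72/w)^(4).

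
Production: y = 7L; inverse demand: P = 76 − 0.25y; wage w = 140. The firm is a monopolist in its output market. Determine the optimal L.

L* = 16

Marginal revenue from the inverse demand is MR = 76 − 0.5y.
The marginal product is MP_L = 7.
A monopolist hires until marginal revenue product equals the wage: MR·MP_L = w.
(76 − 3.5L)·7 = 140, so L = 16.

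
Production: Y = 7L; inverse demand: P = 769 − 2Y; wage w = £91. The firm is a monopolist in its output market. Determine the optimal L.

Marginal revenue from the inverse demand is MR = 769 − 4Y.
The marginal product is MP_L = 7.
A monopolist hires until marginal revenue product equals the wage: MR·MP_L = w.
(769 − 28L)·7 = 91, so L = 27.

L* = 27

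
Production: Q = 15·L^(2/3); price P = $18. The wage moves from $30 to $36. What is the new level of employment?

From P·MP_L = w with MP_L = 10·L^(-1/3), the labor demand is L(w) = (180/w)^(3).
At w = 30: L = 216. At w = 36: L = 125.

L* = 125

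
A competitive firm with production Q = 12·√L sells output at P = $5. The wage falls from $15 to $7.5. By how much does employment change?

ΔL = 12

From P·MP_L = w with MP_L = 6·L^(-1/2), the labor demand is L(w) = (30/w)^(2).
At w = 15: L = 4. At w = 7.5: L = 16.
ΔL = 16 − 4 = 12.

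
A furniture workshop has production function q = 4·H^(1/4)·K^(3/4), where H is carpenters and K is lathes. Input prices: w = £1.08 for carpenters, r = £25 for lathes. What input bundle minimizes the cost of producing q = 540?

H* = 625, K* = 81

Cost minimization requires the marginal rate of technical substitution to equal the input-price ratio: MP_H/MP_K = w/r.
Here MP_H/MP_K = (1/4)·(K/H)/(3/4) = (1/3)·(K/H). Setting this equal to 1.08/25 = 0.0432 gives K = 0.1296H.
Substituting into q = 540: 4·H^(1/4)·(0.1296H)^(3/4) = 540.
Solving, H = 625 and K = 81.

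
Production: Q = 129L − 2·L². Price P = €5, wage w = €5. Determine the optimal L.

The marginal product of L is MP_L = 129 − 4L.
A price-taking firm hires until the value of the marginal product equals the wage: P·MP_L = w, so 5·(129 − 4L) = 5.
Then 129 − 4L = 1, giving L = 32.

L* = 32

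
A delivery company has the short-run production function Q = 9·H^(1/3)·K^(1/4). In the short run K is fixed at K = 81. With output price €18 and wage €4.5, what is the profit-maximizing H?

With K = 81, MP_H = (1/3)·9·H^(-2/3)·81^(1/4) = 9·H^(-2/3).
Profit maximization for a price taker requires P·MP_H = w: 18·9·H^(-2/3) = 4.5.
So H^(-2/3) = 1/36, which gives H = 216.

H* = 216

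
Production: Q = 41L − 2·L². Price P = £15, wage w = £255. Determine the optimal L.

The marginal product of L is MP_L = 41 − 4L.
A price-taking firm hires until the value of the marginal product equals the wage: P·MP_L = w, so 15·(41 − 4L) = 255.
Then 41 − 4L = 17, giving L = 6.

L* = 6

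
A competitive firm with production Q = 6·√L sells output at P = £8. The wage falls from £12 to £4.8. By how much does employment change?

From P·MP_L = w with MP_L = 3·L^(-1/2), the labor demand is L(w) = (24/w)^(2).
At w = 12: L = 4. At w = 4.8: L = 25.
ΔL = 25 − 4 = 21.

ΔL = 21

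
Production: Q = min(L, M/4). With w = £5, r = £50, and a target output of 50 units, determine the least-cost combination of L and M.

L* = 50, M* = 200

With a fixed-proportions technology, the cost-minimizing bundle uses no slack in either input: L = M/4 = Q.
So L = 50 and M = 4·50 = 200.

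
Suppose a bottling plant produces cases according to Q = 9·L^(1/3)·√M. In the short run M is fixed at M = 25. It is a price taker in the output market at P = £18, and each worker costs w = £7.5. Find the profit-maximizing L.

L* = 216

With M = 25, MP_L = (1/3)·9·L^(-2/3)·25^(1/2) = 15·L^(-2/3).
Profit maximization for a price taker requires P·MP_L = w: 18·15·L^(-2/3) = 7.5.
So L^(-2/3) = 1/36, which gives L = 216.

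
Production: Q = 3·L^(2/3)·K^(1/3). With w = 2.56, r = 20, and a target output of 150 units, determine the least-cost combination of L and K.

L* = 125, K* = 8

Cost minimization requires the marginal rate of technical substitution to equal the input-price ratio: MP_L/MP_K = w/r.
Here MP_L/MP_K = (2/3)·(K/L)/(1/3) = 2·(K/L). Setting this equal to 2.56/20 = 0.128 gives K = 0.064L.
Substituting into Q = 150: 3·L^(2/3)·(0.064L)^(1/3) = 150.
Solving, L = 125 and K = 8.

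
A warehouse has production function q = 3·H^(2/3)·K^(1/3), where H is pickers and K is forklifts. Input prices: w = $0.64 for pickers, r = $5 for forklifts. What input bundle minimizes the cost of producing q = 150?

Cost minimization requires the marginal rate of technical substitution to equal the input-price ratio: MP_H/MP_K = w/r.
Here MP_H/MP_K = (2/3)·(K/H)/(1/3) = 2·(K/H). Setting this equal to 0.64/5 = 0.128 gives K = 0.064H.
Substituting into q = 150: 3·H^(2/3)·(0.064H)^(1/3) = 150.
Solving, H = 125 and K = 8.

H* = 125, K* = 8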